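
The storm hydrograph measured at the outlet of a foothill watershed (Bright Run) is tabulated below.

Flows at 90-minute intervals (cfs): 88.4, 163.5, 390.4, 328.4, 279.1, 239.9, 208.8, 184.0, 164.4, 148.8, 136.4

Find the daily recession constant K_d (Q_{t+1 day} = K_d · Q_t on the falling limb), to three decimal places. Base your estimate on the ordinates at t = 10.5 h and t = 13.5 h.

K_d ≈ 0.183

Between t = 10.5 h and t = 13.5 h the flow falls from 184.0 to 148.8 cfs over 2×1.5 h = 3 h.
Per-interval ratio K = (148.8/184.0)^(1/2) = 0.8993; K_d = K^(24/1.5) = 0.183.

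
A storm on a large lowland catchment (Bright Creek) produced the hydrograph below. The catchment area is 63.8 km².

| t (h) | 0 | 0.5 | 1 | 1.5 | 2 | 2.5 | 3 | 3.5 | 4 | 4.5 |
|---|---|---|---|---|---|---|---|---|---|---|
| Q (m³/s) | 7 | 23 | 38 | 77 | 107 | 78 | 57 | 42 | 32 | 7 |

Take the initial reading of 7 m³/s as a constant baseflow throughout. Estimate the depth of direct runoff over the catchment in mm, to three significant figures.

Direct runoff: 0.0, 16.0, 31.0, 70.0, 100.0, 71.0, 50.0, 35.0, 25.0, 0.0 m³/s; ΣQ_DR = 398.0 m³/s.
V = ΣQ_DR · Δt = 398.0 × 1800 s = 7.164 × 10^5 m³.
Over A = 63.8 km², depth = V / A = 11.2 mm.

d ≈ 11.2 mm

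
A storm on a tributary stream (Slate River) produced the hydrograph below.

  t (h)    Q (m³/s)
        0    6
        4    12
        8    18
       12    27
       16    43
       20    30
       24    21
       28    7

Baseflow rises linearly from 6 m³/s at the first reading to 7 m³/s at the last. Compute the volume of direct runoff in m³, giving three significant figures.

V ≈ 1.61 × 10^6 m³

Direct-runoff ordinates (Q − Q_b): 0.00, 5.86, 11.71, 20.57, 36.43, 23.29, 14.14, 0.00 m³/s.
ΣQ_DR = 112.0 m³/s.
With Δt = 4 h = 14400 s, V = ΣQ_DR · Δt = 112.0 × 14400 = 1.61 × 10^6 m³.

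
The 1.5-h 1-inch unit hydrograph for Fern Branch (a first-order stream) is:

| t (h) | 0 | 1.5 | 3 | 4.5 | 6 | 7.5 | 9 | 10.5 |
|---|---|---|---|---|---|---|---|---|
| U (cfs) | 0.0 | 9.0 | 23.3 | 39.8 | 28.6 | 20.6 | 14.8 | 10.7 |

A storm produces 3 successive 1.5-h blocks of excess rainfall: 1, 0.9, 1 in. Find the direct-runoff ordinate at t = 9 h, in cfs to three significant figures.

Q ≈ 61.9 cfs

By discrete convolution, Q_j = Σ (P_i / 1 in) · U_{j−i}.
At t = 9 h (j=6): Q = (1/1)·14.8 + (0.9/1)·20.6 + (1/1)·28.6 = 61.9 cfs.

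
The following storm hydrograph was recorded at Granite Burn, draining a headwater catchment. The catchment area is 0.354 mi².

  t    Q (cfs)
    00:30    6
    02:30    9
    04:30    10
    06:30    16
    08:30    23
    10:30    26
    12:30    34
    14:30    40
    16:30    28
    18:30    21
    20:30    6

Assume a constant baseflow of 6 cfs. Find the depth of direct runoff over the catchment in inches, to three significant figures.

Direct runoff: 0.0, 3.0, 4.0, 10.0, 17.0, 20.0, 28.0, 34.0, 22.0, 15.0, 0.0 cfs; ΣQ_DR = 153.0 cfs.
V = ΣQ_DR · Δt = 153.0 × 7200 s = 1.102 × 10^6 ft³.
Over A = 0.354 mi², depth = V / A = 1.34 in.

d ≈ 1.34 in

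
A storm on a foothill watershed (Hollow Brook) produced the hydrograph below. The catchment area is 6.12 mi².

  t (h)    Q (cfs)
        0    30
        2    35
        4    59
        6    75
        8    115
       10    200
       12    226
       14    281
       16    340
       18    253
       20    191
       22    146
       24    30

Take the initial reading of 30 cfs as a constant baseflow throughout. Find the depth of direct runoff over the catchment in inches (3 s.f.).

d ≈ 0.806 in

Direct runoff: 0.0, 5.0, 29.0, 45.0, 85.0, 170.0, 196.0, 251.0, 310.0, 223.0, 161.0, 116.0, 0.0 cfs; ΣQ_DR = 1591 cfs.
V = ΣQ_DR · Δt = 1591 × 7200 s = 1.146 × 10^7 ft³.
Over A = 6.12 mi², depth = V / A = 0.806 in.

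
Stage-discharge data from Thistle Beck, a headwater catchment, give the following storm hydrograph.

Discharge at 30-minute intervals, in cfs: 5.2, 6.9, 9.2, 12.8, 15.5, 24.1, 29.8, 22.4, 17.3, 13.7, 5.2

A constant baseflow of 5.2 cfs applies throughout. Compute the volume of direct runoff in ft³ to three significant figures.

V ≈ 1.89 × 10^5 ft³

Direct-runoff ordinates (Q − Q_b): 0.0, 1.7, 4.0, 7.6, 10.3, 18.9, 24.6, 17.2, 12.1, 8.5, 0.0 cfs.
ΣQ_DR = 104.9 cfs.
With Δt = 0.5 h = 1800 s, V = ΣQ_DR · Δt = 104.9 × 1800 = 1.89 × 10^5 ft³.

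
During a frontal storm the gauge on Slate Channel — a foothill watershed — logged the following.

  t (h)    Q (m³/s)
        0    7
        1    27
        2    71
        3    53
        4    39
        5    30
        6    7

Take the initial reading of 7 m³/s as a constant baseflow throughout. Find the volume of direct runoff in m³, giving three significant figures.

Direct-runoff ordinates (Q − Q_b): 0.0, 20.0, 64.0, 46.0, 32.0, 23.0, 0.0 m³/s.
ΣQ_DR = 185.0 m³/s.
With Δt = 1 h = 3600 s, V = ΣQ_DR · Δt = 185.0 × 3600 = 6.66 × 10^5 m³.

V ≈ 6.66 × 10^5 m³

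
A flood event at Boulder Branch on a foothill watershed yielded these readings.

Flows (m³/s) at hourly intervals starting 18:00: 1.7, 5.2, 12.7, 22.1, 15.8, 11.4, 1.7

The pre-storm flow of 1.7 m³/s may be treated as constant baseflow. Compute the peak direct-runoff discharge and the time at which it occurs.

Q_p = 20.4 m³/s at t = 21:00

Subtracting baseflow gives direct-runoff ordinates: 0.0, 3.5, 11.0, 20.4, 14.1, 9.7, 0.0 m³/s.
The maximum is 20.4 m³/s, occurring at the reading for t = 21:00.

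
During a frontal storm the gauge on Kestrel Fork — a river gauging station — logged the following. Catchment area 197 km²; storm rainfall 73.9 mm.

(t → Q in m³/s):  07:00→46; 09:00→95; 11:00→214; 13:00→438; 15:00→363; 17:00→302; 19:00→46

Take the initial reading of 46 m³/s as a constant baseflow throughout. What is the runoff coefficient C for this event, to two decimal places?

ΣQ_DR = 1182 m³/s; V = ΣQ_DR·Δt = 8.510 × 10^6 m³.
Runoff depth d = V / A = 43.20 mm.
C = d / P = 43.20 / 73.9 = 0.58.

C ≈ 0.58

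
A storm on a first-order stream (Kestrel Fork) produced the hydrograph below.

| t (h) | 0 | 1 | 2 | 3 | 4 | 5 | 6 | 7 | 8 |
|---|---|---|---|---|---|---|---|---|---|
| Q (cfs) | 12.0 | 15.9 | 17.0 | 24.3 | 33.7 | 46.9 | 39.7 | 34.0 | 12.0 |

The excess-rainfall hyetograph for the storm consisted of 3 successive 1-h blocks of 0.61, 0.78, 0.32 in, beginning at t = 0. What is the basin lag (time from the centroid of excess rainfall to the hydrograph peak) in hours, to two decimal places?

t_L ≈ 3.67 h

Centroid of excess rainfall: t_c = Σ P_i·t̄_i / ΣP_i = 1.3304 h (block centres at 0.5, 1.5, 2.5 h).
Hydrograph peak occurs at t = 5 h, so basin lag t_L = 5 − 1.3304 = 3.67 h.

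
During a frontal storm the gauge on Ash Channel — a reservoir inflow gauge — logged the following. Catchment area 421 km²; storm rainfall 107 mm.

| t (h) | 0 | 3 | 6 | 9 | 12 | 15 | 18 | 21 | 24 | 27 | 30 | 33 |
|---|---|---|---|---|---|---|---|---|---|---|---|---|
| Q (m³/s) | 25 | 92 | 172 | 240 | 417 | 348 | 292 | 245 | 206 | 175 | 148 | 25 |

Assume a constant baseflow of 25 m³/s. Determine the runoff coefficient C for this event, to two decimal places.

ΣQ_DR = 2085 m³/s; V = ΣQ_DR·Δt = 2.252 × 10^7 m³.
Runoff depth d = V / A = 53.49 mm.
C = d / P = 53.49 / 107 = 0.50.

C ≈ 0.50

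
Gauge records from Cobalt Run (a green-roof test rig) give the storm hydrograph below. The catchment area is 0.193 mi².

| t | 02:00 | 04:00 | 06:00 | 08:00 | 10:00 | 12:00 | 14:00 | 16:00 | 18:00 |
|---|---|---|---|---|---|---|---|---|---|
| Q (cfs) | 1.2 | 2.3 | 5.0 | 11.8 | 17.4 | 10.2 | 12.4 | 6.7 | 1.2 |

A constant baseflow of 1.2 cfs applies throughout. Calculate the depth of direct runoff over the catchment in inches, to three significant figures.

d ≈ 0.922 in

Direct runoff: 0.0, 1.1, 3.8, 10.6, 16.2, 9.0, 11.2, 5.5, 0.0 cfs; ΣQ_DR = 57.40 cfs.
V = ΣQ_DR · Δt = 57.40 × 7200 s = 4.133 × 10^5 ft³.
Over A = 0.193 mi², depth = V / A = 0.922 in.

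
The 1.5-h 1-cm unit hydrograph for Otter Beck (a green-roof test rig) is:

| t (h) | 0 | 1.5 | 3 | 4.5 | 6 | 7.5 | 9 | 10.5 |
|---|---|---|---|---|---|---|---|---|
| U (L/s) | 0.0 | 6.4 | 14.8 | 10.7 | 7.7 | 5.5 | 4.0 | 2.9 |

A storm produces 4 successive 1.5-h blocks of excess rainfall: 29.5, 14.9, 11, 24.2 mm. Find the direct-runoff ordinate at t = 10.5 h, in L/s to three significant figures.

By discrete convolution, Q_j = Σ (P_i / 10 mm) · U_{j−i}.
At t = 10.5 h (j=7): Q = (29.5/10)·2.9 + (14.9/10)·4.0 + (11/10)·5.5 + (24.2/10)·7.7 = 39.2 L/s.

Q ≈ 39.2 L/s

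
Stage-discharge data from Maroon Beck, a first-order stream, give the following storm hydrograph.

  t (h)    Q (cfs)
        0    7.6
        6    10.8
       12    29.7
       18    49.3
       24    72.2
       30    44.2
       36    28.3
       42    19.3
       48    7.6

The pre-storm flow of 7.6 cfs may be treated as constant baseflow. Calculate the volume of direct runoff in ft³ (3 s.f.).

Direct-runoff ordinates (Q − Q_b): 0.0, 3.2, 22.1, 41.7, 64.6, 36.6, 20.7, 11.7, 0.0 cfs.
ΣQ_DR = 200.6 cfs.
With Δt = 6 h = 21600 s, V = ΣQ_DR · Δt = 200.6 × 21600 = 4.33 × 10^6 ft³.

V ≈ 4.33 × 10^6 ft³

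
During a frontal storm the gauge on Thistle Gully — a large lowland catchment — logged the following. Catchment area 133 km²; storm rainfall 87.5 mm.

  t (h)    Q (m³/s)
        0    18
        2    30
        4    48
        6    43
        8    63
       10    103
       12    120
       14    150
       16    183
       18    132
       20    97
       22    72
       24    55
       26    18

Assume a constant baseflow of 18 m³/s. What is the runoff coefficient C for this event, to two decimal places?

ΣQ_DR = 880.0 m³/s; V = ΣQ_DR·Δt = 6.336 × 10^6 m³.
Runoff depth d = V / A = 47.64 mm.
C = d / P = 47.64 / 87.5 = 0.54.

C ≈ 0.54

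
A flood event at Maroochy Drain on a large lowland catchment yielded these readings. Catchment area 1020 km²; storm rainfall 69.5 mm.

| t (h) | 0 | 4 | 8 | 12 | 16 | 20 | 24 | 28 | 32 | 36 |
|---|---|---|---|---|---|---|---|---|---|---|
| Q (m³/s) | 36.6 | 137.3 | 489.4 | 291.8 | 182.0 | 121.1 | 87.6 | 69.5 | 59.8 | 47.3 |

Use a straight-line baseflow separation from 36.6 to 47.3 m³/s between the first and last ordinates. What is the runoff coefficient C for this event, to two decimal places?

ΣQ_DR = 1103 m³/s; V = ΣQ_DR·Δt = 1.588 × 10^7 m³.
Runoff depth d = V / A = 15.57 mm.
C = d / P = 15.57 / 69.5 = 0.22.

C ≈ 0.22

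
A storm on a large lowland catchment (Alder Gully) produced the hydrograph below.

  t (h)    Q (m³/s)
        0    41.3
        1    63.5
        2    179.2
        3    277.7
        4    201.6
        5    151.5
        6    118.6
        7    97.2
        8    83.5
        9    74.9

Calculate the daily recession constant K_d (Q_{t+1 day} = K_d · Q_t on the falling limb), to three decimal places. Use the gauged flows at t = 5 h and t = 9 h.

Between t = 5 h and t = 9 h the flow falls from 151.5 to 74.9 m³/s over 4×1 h = 4 h.
Per-interval ratio K = (74.9/151.5)^(1/4) = 0.8385; K_d = K^(24/1) = 0.015.

K_d ≈ 0.015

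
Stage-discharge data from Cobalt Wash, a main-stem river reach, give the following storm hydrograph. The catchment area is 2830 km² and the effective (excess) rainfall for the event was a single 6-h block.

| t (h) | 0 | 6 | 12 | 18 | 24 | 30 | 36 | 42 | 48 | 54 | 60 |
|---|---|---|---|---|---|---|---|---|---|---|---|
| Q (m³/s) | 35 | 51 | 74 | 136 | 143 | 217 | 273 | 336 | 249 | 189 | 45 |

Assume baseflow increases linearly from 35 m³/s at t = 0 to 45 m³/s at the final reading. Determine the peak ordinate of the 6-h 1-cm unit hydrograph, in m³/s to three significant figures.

U_p ≈ 294 m³/s

Direct runoff: 0.00, 15.00, 37.00, 98.00, 104.00, 177.00, 232.00, 294.00, 206.00, 145.00, 0.00 m³/s; ΣQ_DR = 1308 m³/s, peak = 294.00 m³/s.
Runoff depth d = ΣQ_DR·Δt / A = 1308 × 21600 / (2830 km²) = 9.983 mm.
The 1-cm UH is the DRH scaled by (10 mm)/d, so U_p = 294.00 × 10/9.983 = 294 m³/s.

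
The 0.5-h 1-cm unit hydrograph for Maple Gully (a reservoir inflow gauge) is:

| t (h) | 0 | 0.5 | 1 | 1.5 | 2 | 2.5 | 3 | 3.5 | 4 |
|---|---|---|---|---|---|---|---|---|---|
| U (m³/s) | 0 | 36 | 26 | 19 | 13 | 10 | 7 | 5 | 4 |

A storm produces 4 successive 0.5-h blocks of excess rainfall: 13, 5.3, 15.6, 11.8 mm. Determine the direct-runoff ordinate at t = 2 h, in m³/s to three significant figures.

Q ≈ 110 m³/s

By discrete convolution, Q_j = Σ (P_i / 10 mm) · U_{j−i}.
At t = 2 h (j=4): Q = (13/10)·13 + (5.3/10)·19 + (15.6/10)·26 + (11.8/10)·36 = 110 m³/s.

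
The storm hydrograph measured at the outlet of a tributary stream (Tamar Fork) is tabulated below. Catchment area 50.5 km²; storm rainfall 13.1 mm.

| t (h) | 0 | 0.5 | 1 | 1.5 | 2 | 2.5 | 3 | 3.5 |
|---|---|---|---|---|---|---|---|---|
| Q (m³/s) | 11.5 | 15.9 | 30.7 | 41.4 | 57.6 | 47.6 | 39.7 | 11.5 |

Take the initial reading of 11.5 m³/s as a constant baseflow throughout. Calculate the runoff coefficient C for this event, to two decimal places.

ΣQ_DR = 163.9 m³/s; V = ΣQ_DR·Δt = 2.950 × 10^5 m³.
Runoff depth d = V / A = 5.842 mm.
C = d / P = 5.842 / 13.1 = 0.45.

C ≈ 0.45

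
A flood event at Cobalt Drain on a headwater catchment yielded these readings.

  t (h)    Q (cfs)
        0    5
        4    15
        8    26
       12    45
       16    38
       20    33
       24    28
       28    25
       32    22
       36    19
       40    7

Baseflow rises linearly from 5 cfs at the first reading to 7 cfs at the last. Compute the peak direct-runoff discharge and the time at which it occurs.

Subtracting baseflow gives direct-runoff ordinates: 0.00, 9.80, 20.60, 39.40, 32.20, 27.00, 21.80, 18.60, 15.40, 12.20, 0.00 cfs.
The maximum is 39.40 cfs, occurring at the reading for t = 12 h.

Q_p = 39.40 cfs at t = 12 h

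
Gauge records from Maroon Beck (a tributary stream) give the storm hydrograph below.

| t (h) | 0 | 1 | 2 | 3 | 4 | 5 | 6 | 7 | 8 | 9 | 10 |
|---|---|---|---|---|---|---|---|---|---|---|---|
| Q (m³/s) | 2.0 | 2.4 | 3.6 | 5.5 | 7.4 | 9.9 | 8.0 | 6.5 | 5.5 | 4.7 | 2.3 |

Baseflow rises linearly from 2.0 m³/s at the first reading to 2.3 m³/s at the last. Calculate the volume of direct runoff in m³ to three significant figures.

Direct-runoff ordinates (Q − Q_b): 0.00, 0.37, 1.54, 3.41, 5.28, 7.75, 5.82, 4.29, 3.26, 2.43, 0.00 m³/s.
ΣQ_DR = 34.15 m³/s.
With Δt = 1 h = 3600 s, V = ΣQ_DR · Δt = 34.15 × 3600 = 1.23 × 10^5 m³.

V ≈ 1.23 × 10^5 m³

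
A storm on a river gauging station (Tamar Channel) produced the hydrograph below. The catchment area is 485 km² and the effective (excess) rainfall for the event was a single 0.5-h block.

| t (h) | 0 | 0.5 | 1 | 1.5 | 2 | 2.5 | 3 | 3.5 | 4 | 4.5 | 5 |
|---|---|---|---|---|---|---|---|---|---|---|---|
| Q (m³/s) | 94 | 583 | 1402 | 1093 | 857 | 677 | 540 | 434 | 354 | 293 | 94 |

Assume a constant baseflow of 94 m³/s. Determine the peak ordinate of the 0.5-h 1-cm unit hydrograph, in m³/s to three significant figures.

U_p ≈ 654 m³/s

Direct runoff: 0.0, 489.0, 1308.0, 999.0, 763.0, 583.0, 446.0, 340.0, 260.0, 199.0, 0.0 m³/s; ΣQ_DR = 5387 m³/s, peak = 1308.0 m³/s.
Runoff depth d = ΣQ_DR·Δt / A = 5387 × 1800 / (485 km²) = 19.99 mm.
The 1-cm UH is the DRH scaled by (10 mm)/d, so U_p = 1308.0 × 10/19.99 = 654 m³/s.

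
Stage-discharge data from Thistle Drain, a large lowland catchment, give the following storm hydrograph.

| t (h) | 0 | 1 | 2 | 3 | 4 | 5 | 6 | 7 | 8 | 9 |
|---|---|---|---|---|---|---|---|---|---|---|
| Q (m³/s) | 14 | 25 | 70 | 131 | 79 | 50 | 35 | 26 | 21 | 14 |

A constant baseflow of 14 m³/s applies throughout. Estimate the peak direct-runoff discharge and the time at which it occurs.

Q_p = 117.0 m³/s at t = 3 h

Subtracting baseflow gives direct-runoff ordinates: 0.0, 11.0, 56.0, 117.0, 65.0, 36.0, 21.0, 12.0, 7.0, 0.0 m³/s.
The maximum is 117.0 m³/s, occurring at the reading for t = 3 h.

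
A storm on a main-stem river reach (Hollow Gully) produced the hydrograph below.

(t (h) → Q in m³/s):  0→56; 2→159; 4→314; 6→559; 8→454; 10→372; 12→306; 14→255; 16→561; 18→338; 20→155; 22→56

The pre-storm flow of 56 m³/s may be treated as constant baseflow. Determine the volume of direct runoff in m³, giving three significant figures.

V ≈ 2.10 × 10^7 m³

Direct-runoff ordinates (Q − Q_b): 0.0, 103.0, 258.0, 503.0, 398.0, 316.0, 250.0, 199.0, 505.0, 282.0, 99.0, 0.0 m³/s.
ΣQ_DR = 2913 m³/s.
With Δt = 2 h = 7200 s, V = ΣQ_DR · Δt = 2913 × 7200 = 2.10 × 10^7 m³.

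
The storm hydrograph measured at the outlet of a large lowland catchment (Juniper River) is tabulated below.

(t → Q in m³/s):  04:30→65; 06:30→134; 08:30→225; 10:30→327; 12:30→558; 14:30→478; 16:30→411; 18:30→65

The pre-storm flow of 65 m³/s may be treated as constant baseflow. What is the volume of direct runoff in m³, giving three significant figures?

V ≈ 1.25 × 10^7 m³

Direct-runoff ordinates (Q − Q_b): 0.0, 69.0, 160.0, 262.0, 493.0, 413.0, 346.0, 0.0 m³/s.
ΣQ_DR = 1743 m³/s.
With Δt = 2 h = 7200 s, V = ΣQ_DR · Δt = 1743 × 7200 = 1.25 × 10^7 m³.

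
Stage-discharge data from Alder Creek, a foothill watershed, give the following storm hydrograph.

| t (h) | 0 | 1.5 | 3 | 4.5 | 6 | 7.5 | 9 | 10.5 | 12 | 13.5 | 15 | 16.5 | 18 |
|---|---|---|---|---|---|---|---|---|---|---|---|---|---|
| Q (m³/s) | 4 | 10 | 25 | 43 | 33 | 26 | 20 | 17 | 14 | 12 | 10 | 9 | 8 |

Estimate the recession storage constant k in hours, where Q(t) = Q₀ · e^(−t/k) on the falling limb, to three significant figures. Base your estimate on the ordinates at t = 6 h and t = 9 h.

On the falling limb, Q drops from 33 to 20 m³/s between t = 6 h and t = 9 h (Δt = 3 h).
k = −Δt / ln(Q₂/Q₁) = −3 / ln(20/33) = 5.99 h.

k ≈ 5.99 h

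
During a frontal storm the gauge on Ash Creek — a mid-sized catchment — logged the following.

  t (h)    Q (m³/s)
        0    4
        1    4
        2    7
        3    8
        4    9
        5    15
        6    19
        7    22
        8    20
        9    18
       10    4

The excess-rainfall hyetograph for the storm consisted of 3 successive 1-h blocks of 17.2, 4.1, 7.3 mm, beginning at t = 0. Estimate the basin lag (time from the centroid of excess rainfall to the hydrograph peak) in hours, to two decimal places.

Centroid of excess rainfall: t_c = Σ P_i·t̄_i / ΣP_i = 1.1538 h (block centres at 0.5, 1.5, 2.5 h).
Hydrograph peak occurs at t = 7 h, so basin lag t_L = 7 − 1.1538 = 5.85 h.

t_L ≈ 5.85 h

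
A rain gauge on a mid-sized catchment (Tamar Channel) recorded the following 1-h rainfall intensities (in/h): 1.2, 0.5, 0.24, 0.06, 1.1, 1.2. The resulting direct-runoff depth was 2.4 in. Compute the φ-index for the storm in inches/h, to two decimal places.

Only the 4 blocks with intensity above φ contribute runoff: 1.2, 0.5, 1.1, 1.2 in/h.
Σ(I−φ)·Δt = d  ⇒  (1.2+0.5+1.1+1.2 − 4φ)·1 = 2.4
φ = (4.000 − 2.4/1) / 4 = 0.40 in/h.

φ ≈ 0.40 in/h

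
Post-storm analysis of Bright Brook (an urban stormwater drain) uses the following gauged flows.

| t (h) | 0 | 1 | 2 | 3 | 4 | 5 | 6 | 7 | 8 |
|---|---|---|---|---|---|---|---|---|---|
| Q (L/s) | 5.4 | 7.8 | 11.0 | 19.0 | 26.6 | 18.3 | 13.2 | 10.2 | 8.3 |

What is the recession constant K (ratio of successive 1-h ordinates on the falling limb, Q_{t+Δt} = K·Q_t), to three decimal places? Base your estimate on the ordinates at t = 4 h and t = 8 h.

K ≈ 0.747

Using the recession-limb readings at t = 4 h and t = 8 h: Q falls from 26.6 to 8.3 L/s over 4 intervals.
K = (Q₂/Q₁)^(1/4) = (8.3/26.6)^(1/4) = 0.747.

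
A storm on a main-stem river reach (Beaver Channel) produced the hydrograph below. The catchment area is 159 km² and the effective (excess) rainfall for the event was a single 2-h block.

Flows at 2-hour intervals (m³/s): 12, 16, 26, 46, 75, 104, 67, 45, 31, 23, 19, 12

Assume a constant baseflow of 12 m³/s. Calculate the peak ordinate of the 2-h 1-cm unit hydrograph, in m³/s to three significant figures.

Direct runoff: 0.0, 4.0, 14.0, 34.0, 63.0, 92.0, 55.0, 33.0, 19.0, 11.0, 7.0, 0.0 m³/s; ΣQ_DR = 332.0 m³/s, peak = 92.0 m³/s.
Runoff depth d = ΣQ_DR·Δt / A = 332.0 × 7200 / (159 km²) = 15.03 mm.
The 1-cm UH is the DRH scaled by (10 mm)/d, so U_p = 92.0 × 10/15.03 = 61.2 m³/s.

U_p ≈ 61.2 m³/s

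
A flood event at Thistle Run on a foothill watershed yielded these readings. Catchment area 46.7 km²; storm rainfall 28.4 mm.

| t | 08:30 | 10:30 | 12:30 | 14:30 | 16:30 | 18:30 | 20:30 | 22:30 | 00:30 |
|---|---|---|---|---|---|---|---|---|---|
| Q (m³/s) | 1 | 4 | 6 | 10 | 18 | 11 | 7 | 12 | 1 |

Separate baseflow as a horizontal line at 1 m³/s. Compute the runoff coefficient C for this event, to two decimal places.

C ≈ 0.33

ΣQ_DR = 61.00 m³/s; V = ΣQ_DR·Δt = 4.392 × 10^5 m³.
Runoff depth d = V / A = 9.405 mm.
C = d / P = 9.405 / 28.4 = 0.33.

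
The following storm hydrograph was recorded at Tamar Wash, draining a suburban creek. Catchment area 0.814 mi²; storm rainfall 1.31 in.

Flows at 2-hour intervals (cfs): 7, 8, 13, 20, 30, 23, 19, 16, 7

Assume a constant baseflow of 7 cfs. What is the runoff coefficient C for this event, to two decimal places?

ΣQ_DR = 80.00 cfs; V = ΣQ_DR·Δt = 5.760 × 10^5 ft³.
Runoff depth d = V / A = 0.3046 in.
C = d / P = 0.3046 / 1.31 = 0.23.

C ≈ 0.23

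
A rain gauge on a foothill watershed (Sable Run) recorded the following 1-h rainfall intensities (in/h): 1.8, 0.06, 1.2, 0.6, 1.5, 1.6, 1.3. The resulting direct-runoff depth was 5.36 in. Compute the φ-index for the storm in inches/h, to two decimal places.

Only the 6 blocks with intensity above φ contribute runoff: 1.8, 1.2, 0.6, 1.5, 1.6, 1.3 in/h.
Σ(I−φ)·Δt = d  ⇒  (1.8+1.2+0.6+1.5+1.6+1.3 − 6φ)·1 = 5.36
φ = (8.000 − 5.36/1) / 6 = 0.44 in/h.

φ ≈ 0.44 in/h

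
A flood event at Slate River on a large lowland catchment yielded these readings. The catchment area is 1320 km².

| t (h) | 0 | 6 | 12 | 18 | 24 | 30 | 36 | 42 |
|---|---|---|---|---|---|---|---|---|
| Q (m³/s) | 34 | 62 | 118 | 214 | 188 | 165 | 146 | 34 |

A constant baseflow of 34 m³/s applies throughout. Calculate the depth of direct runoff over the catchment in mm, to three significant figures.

d ≈ 11.3 mm

Direct runoff: 0.0, 28.0, 84.0, 180.0, 154.0, 131.0, 112.0, 0.0 m³/s; ΣQ_DR = 689.0 m³/s.
V = ΣQ_DR · Δt = 689.0 × 21600 s = 1.488 × 10^7 m³.
Over A = 1320 km², depth = V / A = 11.3 mm.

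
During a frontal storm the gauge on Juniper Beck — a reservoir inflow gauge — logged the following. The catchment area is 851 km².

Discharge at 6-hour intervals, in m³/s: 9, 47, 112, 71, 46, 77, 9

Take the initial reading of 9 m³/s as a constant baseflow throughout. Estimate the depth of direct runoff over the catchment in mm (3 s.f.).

Direct runoff: 0.0, 38.0, 103.0, 62.0, 37.0, 68.0, 0.0 m³/s; ΣQ_DR = 308.0 m³/s.
V = ΣQ_DR · Δt = 308.0 × 21600 s = 6.653 × 10^6 m³.
Over A = 851 km², depth = V / A = 7.82 mm.

d ≈ 7.82 mm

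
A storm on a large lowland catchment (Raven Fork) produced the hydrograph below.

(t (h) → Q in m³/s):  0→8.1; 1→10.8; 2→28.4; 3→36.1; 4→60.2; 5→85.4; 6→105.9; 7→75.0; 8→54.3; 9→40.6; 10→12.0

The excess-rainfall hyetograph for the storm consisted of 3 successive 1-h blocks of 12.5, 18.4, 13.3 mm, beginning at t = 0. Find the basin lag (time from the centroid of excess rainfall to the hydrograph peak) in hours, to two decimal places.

Centroid of excess rainfall: t_c = Σ P_i·t̄_i / ΣP_i = 1.5181 h (block centres at 0.5, 1.5, 2.5 h).
Hydrograph peak occurs at t = 6 h, so basin lag t_L = 6 − 1.5181 = 4.48 h.

t_L ≈ 4.48 h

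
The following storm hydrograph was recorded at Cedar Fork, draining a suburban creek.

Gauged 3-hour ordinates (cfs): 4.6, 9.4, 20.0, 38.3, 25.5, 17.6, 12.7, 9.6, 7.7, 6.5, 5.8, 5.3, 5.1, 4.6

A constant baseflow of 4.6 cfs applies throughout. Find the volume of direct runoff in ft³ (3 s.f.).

Direct-runoff ordinates (Q − Q_b): 0.0, 4.8, 15.4, 33.7, 20.9, 13.0, 8.1, 5.0, 3.1, 1.9, 1.2, 0.7, 0.5, 0.0 cfs.
ΣQ_DR = 108.3 cfs.
With Δt = 3 h = 10800 s, V = ΣQ_DR · Δt = 108.3 × 10800 = 1.17 × 10^6 ft³.

V ≈ 1.17 × 10^6 ft³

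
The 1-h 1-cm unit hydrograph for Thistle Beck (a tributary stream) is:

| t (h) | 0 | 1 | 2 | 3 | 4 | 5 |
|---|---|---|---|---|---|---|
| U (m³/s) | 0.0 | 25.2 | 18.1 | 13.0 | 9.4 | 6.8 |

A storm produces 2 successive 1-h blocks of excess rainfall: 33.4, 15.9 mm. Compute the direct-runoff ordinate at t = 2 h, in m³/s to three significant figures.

By discrete convolution, Q_j = Σ (P_i / 10 mm) · U_{j−i}.
At t = 2 h (j=2): Q = (33.4/10)·18.1 + (15.9/10)·25.2 = 101 m³/s.

Q ≈ 101 m³/s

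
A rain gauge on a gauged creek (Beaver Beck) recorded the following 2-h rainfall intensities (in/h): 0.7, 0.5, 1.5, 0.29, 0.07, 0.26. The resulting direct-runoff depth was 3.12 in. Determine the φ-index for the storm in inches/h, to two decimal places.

Only the 3 blocks with intensity above φ contribute runoff: 0.7, 0.5, 1.5 in/h.
Σ(I−φ)·Δt = d  ⇒  (0.7+0.5+1.5 − 3φ)·2 = 3.12
φ = (2.700 − 3.12/2) / 3 = 0.38 in/h.

φ ≈ 0.38 in/h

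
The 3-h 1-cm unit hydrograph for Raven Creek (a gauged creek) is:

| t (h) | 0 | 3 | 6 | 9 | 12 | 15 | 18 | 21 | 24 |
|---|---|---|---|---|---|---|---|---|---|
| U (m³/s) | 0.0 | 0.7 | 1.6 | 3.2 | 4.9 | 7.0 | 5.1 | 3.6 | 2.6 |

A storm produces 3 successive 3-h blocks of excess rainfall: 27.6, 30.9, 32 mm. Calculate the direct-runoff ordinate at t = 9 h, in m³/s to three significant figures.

By discrete convolution, Q_j = Σ (P_i / 10 mm) · U_{j−i}.
At t = 9 h (j=3): Q = (27.6/10)·3.2 + (30.9/10)·1.6 + (32/10)·0.7 = 16.0 m³/s.

Q ≈ 16.0 m³/s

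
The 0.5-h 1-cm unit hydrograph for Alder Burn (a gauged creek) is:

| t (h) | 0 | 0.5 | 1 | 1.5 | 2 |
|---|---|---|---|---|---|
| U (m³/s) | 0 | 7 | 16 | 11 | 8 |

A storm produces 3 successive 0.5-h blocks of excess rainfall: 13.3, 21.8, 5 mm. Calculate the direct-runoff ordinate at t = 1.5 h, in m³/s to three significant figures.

By discrete convolution, Q_j = Σ (P_i / 10 mm) · U_{j−i}.
At t = 1.5 h (j=3): Q = (13.3/10)·11 + (21.8/10)·16 + (5/10)·7 = 53.0 m³/s.

Q ≈ 53.0 m³/s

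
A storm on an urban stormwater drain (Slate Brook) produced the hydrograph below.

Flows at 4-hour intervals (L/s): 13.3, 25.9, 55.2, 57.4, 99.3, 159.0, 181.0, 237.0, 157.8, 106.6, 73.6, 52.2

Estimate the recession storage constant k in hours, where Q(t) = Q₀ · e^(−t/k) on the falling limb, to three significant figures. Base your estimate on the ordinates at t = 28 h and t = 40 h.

k ≈ 10.3 h

On the falling limb, Q drops from 237.0 to 73.6 L/s between t = 28 h and t = 40 h (Δt = 12 h).
k = −Δt / ln(Q₂/Q₁) = −12 / ln(73.6/237.0) = 10.3 h.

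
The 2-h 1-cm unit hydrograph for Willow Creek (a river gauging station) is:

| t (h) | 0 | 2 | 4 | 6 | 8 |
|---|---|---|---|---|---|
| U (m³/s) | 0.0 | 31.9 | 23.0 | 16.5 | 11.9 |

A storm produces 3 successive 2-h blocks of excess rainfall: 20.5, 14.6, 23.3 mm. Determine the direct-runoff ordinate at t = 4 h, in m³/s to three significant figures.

By discrete convolution, Q_j = Σ (P_i / 10 mm) · U_{j−i}.
At t = 4 h (j=2): Q = (20.5/10)·23.0 + (14.6/10)·31.9 + (23.3/10)·0.0 = 93.7 m³/s.

Q ≈ 93.7 m³/s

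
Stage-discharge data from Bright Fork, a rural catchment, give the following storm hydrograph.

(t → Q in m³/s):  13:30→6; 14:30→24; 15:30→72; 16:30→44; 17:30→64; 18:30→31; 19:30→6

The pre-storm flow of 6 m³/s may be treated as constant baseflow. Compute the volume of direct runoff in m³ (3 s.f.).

Direct-runoff ordinates (Q − Q_b): 0.0, 18.0, 66.0, 38.0, 58.0, 25.0, 0.0 m³/s.
ΣQ_DR = 205.0 m³/s.
With Δt = 1 h = 3600 s, V = ΣQ_DR · Δt = 205.0 × 3600 = 7.38 × 10^5 m³.

V ≈ 7.38 × 10^5 m³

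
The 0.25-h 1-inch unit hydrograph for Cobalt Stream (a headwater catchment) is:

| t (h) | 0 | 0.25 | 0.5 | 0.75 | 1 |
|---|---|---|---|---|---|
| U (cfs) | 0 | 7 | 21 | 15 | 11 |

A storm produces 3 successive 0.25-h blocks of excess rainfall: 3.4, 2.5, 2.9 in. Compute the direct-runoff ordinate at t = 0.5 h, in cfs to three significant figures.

Q ≈ 88.9 cfs

By discrete convolution, Q_j = Σ (P_i / 1 in) · U_{j−i}.
At t = 0.5 h (j=2): Q = (3.4/1)·21 + (2.5/1)·7 + (2.9/1)·0 = 88.9 cfs.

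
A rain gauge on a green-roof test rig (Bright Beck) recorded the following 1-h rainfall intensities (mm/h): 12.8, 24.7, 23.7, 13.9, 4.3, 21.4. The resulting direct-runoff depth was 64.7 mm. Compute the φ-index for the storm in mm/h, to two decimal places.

φ ≈ 6.36 mm/h

Only the 5 blocks with intensity above φ contribute runoff: 12.8, 24.7, 23.7, 13.9, 21.4 mm/h.
Σ(I−φ)·Δt = d  ⇒  (12.8+24.7+23.7+13.9+21.4 − 5φ)·1 = 64.7
φ = (96.50 − 64.7/1) / 5 = 6.36 mm/h.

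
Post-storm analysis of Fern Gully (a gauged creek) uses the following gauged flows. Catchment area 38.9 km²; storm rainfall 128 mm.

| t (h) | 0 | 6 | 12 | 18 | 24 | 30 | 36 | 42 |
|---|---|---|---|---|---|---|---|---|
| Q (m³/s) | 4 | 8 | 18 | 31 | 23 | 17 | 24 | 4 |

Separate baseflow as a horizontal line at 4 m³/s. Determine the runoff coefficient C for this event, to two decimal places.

C ≈ 0.42

ΣQ_DR = 97.00 m³/s; V = ΣQ_DR·Δt = 2.095 × 10^6 m³.
Runoff depth d = V / A = 53.86 mm.
C = d / P = 53.86 / 128 = 0.42.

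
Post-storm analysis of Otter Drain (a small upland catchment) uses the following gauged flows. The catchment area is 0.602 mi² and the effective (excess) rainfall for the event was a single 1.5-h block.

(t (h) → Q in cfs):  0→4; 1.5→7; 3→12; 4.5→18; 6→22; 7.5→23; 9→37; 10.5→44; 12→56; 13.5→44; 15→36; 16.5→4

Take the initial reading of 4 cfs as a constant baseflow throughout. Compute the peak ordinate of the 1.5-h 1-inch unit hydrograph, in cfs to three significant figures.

U_p ≈ 52.0 cfs

Direct runoff: 0.0, 3.0, 8.0, 14.0, 18.0, 19.0, 33.0, 40.0, 52.0, 40.0, 32.0, 0.0 cfs; ΣQ_DR = 259.0 cfs, peak = 52.0 cfs.
Runoff depth d = ΣQ_DR·Δt / A = 259.0 × 5400 / (0.602 mi²) = 1.000 in.
The 1-inch UH is the DRH scaled by (1 in)/d, so U_p = 52.0 × 1/1.000 = 52.0 cfs.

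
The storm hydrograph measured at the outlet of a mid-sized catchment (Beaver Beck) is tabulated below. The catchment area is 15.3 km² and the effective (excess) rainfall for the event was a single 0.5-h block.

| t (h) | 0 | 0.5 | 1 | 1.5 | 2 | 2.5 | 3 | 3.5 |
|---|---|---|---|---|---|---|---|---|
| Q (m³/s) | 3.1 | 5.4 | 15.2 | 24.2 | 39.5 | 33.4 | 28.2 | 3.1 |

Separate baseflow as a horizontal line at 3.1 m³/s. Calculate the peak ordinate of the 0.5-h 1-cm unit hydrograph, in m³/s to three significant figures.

Direct runoff: 0.0, 2.3, 12.1, 21.1, 36.4, 30.3, 25.1, 0.0 m³/s; ΣQ_DR = 127.3 m³/s, peak = 36.4 m³/s.
Runoff depth d = ΣQ_DR·Δt / A = 127.3 × 1800 / (15.3 km²) = 14.98 mm.
The 1-cm UH is the DRH scaled by (10 mm)/d, so U_p = 36.4 × 10/14.98 = 24.3 m³/s.

U_p ≈ 24.3 m³/s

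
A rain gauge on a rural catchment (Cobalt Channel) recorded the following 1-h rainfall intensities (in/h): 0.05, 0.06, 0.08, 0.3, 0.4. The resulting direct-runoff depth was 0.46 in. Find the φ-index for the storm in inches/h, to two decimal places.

φ ≈ 0.12 in/h

Only the 2 blocks with intensity above φ contribute runoff: 0.3, 0.4 in/h.
Σ(I−φ)·Δt = d  ⇒  (0.3+0.4 − 2φ)·1 = 0.46
φ = (0.7000 − 0.46/1) / 2 = 0.12 in/h.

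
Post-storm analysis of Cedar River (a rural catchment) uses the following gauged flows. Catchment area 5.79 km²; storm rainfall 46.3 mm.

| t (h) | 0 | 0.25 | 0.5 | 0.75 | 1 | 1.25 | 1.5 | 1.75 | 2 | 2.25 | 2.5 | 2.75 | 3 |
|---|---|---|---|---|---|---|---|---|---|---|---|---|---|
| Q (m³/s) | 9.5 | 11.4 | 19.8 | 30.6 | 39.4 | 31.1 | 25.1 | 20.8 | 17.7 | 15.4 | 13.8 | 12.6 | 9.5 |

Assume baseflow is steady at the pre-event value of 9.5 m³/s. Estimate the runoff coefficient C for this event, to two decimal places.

C ≈ 0.45

ΣQ_DR = 133.2 m³/s; V = ΣQ_DR·Δt = 1.199 × 10^5 m³.
Runoff depth d = V / A = 20.70 mm.
C = d / P = 20.70 / 46.3 = 0.45.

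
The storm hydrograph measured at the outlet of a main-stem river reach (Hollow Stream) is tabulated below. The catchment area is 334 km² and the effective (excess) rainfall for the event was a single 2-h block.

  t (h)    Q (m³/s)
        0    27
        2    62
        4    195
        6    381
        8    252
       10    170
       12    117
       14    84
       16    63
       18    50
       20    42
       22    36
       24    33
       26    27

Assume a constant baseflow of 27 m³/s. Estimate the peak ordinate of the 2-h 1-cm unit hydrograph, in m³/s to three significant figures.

Direct runoff: 0.0, 35.0, 168.0, 354.0, 225.0, 143.0, 90.0, 57.0, 36.0, 23.0, 15.0, 9.0, 6.0, 0.0 m³/s; ΣQ_DR = 1161 m³/s, peak = 354.0 m³/s.
Runoff depth d = ΣQ_DR·Δt / A = 1161 × 7200 / (334 km²) = 25.03 mm.
The 1-cm UH is the DRH scaled by (10 mm)/d, so U_p = 354.0 × 10/25.03 = 141 m³/s.

U_p ≈ 141 m³/s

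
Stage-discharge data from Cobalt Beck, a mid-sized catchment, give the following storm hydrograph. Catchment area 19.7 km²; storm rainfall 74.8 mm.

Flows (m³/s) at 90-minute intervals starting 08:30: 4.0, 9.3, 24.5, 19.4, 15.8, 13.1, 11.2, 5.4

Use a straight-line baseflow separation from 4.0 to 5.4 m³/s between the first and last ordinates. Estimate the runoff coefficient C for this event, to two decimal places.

ΣQ_DR = 65.10 m³/s; V = ΣQ_DR·Δt = 3.515 × 10^5 m³.
Runoff depth d = V / A = 17.84 mm.
C = d / P = 17.84 / 74.8 = 0.24.

C ≈ 0.24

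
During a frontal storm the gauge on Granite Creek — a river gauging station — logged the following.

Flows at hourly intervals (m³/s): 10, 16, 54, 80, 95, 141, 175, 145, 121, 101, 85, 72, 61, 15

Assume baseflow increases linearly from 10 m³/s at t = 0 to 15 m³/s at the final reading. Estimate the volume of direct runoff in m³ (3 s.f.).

V ≈ 3.59 × 10^6 m³

Direct-runoff ordinates (Q − Q_b): 0.00, 5.62, 43.23, 68.85, 83.46, 129.08, 162.69, 132.31, 107.92, 87.54, 71.15, 57.77, 46.38, 0.00 m³/s.
ΣQ_DR = 996.0 m³/s.
With Δt = 1 h = 3600 s, V = ΣQ_DR · Δt = 996.0 × 3600 = 3.59 × 10^6 m³.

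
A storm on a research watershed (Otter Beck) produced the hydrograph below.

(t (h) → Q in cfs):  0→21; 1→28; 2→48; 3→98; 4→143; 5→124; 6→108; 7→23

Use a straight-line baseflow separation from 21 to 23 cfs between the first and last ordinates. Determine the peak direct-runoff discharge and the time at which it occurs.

Q_p = 120.86 cfs at t = 4 h

Subtracting baseflow gives direct-runoff ordinates: 0.00, 6.71, 26.43, 76.14, 120.86, 101.57, 85.29, 0.00 cfs.
The maximum is 120.86 cfs, occurring at the reading for t = 4 h.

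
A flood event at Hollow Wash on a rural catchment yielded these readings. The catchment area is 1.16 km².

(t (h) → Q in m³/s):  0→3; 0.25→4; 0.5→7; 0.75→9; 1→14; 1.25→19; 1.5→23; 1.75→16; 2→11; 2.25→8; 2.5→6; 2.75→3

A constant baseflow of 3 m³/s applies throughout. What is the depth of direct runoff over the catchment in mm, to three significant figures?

d ≈ 67.5 mm

Direct runoff: 0.0, 1.0, 4.0, 6.0, 11.0, 16.0, 20.0, 13.0, 8.0, 5.0, 3.0, 0.0 m³/s; ΣQ_DR = 87.00 m³/s.
V = ΣQ_DR · Δt = 87.00 × 900 s = 78300 m³.
Over A = 1.16 km², depth = V / A = 67.5 mm.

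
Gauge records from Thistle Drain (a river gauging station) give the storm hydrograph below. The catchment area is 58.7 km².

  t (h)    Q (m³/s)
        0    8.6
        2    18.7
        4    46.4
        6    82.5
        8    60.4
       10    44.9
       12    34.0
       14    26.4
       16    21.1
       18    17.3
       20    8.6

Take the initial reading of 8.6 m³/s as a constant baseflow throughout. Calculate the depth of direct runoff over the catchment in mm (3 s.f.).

d ≈ 33.6 mm

Direct runoff: 0.0, 10.1, 37.8, 73.9, 51.8, 36.3, 25.4, 17.8, 12.5, 8.7, 0.0 m³/s; ΣQ_DR = 274.3 m³/s.
V = ΣQ_DR · Δt = 274.3 × 7200 s = 1.975 × 10^6 m³.
Over A = 58.7 km², depth = V / A = 33.6 mm.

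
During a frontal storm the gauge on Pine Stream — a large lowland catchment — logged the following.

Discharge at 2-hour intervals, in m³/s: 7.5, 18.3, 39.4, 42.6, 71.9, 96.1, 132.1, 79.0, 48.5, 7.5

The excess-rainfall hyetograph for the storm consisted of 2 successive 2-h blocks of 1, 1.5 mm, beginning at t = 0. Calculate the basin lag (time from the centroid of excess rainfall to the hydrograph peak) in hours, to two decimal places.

Centroid of excess rainfall: t_c = Σ P_i·t̄_i / ΣP_i = 2.2000 h (block centres at 1, 3 h).
Hydrograph peak occurs at t = 12 h, so basin lag t_L = 12 − 2.2000 = 9.80 h.

t_L ≈ 9.80 h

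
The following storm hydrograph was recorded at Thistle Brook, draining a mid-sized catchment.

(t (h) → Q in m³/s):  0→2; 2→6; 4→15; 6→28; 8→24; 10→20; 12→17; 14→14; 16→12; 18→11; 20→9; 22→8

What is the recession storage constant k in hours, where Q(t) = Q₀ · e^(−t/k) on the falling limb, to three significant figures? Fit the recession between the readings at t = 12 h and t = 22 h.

On the falling limb, Q drops from 17 to 8 m³/s between t = 12 h and t = 22 h (Δt = 10 h).
k = −Δt / ln(Q₂/Q₁) = −10 / ln(8/17) = 13.3 h.

k ≈ 13.3 h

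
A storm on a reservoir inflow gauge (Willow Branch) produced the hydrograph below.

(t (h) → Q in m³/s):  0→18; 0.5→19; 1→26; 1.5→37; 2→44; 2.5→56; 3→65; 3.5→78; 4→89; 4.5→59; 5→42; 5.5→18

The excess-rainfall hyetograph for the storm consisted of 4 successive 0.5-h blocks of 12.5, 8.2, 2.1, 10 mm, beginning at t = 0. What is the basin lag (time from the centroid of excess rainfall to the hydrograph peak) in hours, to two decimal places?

Centroid of excess rainfall: t_c = Σ P_i·t̄_i / ΣP_i = 0.8963 h (block centres at 0.25, 0.75, 1.25, 1.75 h).
Hydrograph peak occurs at t = 4 h, so basin lag t_L = 4 − 0.8963 = 3.10 h.

t_L ≈ 3.10 h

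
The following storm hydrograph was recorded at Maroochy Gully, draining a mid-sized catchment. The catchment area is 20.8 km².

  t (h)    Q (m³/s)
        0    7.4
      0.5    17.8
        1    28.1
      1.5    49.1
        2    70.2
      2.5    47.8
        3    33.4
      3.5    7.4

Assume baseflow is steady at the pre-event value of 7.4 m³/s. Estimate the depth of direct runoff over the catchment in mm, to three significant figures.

d ≈ 17.5 mm

Direct runoff: 0.0, 10.4, 20.7, 41.7, 62.8, 40.4, 26.0, 0.0 m³/s; ΣQ_DR = 202.0 m³/s.
V = ΣQ_DR · Δt = 202.0 × 1800 s = 3.636 × 10^5 m³.
Over A = 20.8 km², depth = V / A = 17.5 mm.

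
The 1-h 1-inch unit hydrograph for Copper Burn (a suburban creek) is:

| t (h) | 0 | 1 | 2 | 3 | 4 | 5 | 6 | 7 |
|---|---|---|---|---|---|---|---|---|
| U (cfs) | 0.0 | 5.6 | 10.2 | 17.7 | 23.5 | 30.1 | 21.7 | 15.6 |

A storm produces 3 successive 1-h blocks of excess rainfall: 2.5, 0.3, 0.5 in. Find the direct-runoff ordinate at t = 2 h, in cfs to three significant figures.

Q ≈ 27.2 cfs

By discrete convolution, Q_j = Σ (P_i / 1 in) · U_{j−i}.
At t = 2 h (j=2): Q = (2.5/1)·10.2 + (0.3/1)·5.6 + (0.5/1)·0.0 = 27.2 cfs.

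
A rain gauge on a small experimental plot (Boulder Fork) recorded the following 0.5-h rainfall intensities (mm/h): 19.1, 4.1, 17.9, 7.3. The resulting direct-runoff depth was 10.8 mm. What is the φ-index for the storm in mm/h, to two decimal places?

φ ≈ 7.70 mm/h

Only the 2 blocks with intensity above φ contribute runoff: 19.1, 17.9 mm/h.
Σ(I−φ)·Δt = d  ⇒  (19.1+17.9 − 2φ)·0.5 = 10.8
φ = (37.00 − 10.8/0.5) / 2 = 7.70 mm/h.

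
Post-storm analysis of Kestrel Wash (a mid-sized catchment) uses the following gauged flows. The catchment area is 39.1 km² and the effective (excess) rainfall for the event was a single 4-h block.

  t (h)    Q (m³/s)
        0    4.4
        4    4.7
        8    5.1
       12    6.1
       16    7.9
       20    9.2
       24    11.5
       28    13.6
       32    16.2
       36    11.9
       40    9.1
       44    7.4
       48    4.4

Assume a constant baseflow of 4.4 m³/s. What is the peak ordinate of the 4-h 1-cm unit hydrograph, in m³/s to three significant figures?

U_p ≈ 5.90 m³/s

Direct runoff: 0.0, 0.3, 0.7, 1.7, 3.5, 4.8, 7.1, 9.2, 11.8, 7.5, 4.7, 3.0, 0.0 m³/s; ΣQ_DR = 54.30 m³/s, peak = 11.8 m³/s.
Runoff depth d = ΣQ_DR·Δt / A = 54.30 × 14400 / (39.1 km²) = 20.00 mm.
The 1-cm UH is the DRH scaled by (10 mm)/d, so U_p = 11.8 × 10/20.00 = 5.90 m³/s.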